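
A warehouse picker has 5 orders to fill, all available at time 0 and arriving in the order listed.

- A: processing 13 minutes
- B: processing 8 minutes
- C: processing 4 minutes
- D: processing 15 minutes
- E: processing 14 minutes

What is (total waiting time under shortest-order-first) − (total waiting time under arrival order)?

-19

SPT (increasing processing time): C B A E D.
C: waits 0, runs 0→4
B: waits 4, runs 4→12
A: waits 12, runs 12→25
E: waits 25, runs 25→39
D: waits 39, runs 39→54
Sum = 0+4+12+25+39 = 80.
FIFO (arrival order): A B C D E.
A: waits 0, runs 0→13
B: waits 13, runs 13→21
C: waits 21, runs 21→25
D: waits 25, runs 25→40
E: waits 40, runs 40→54
Sum = 0+13+21+25+40 = 99.
Difference = 80 − 99 = -19.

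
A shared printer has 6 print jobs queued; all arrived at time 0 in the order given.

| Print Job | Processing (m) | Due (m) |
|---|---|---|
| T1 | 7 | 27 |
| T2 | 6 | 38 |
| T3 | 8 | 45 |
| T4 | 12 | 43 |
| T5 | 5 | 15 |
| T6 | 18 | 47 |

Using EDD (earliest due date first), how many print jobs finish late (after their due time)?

1

EDD (increasing due date): T5 T1 T2 T4 T3 T6.
T5: 0→5, due 15, tardiness 0
T1: 5→12, due 27, tardiness 0
T2: 12→18, due 38, tardiness 0
T4: 18→30, due 43, tardiness 0
T3: 30→38, due 45, tardiness 0
T6: 38→56, due 47, tardiness 9
Late print jobs: 1.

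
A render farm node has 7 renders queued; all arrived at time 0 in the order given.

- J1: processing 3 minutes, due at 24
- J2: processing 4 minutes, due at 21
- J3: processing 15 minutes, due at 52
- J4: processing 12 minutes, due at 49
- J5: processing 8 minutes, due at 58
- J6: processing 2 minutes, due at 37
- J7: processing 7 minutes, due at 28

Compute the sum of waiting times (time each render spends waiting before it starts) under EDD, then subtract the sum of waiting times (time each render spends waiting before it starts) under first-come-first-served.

-40

EDD (increasing due date): J2 J1 J7 J6 J4 J3 J5.
J2: waits 0, runs 0→4
J1: waits 4, runs 4→7
J7: waits 7, runs 7→14
J6: waits 14, runs 14→16
J4: waits 16, runs 16→28
J3: waits 28, runs 28→43
J5: waits 43, runs 43→51
Sum = 0+4+7+14+16+28+43 = 112.
FIFO (arrival order): J1 J2 J3 J4 J5 J6 J7.
J1: waits 0, runs 0→3
J2: waits 3, runs 3→7
J3: waits 7, runs 7→22
J4: waits 22, runs 22→34
J5: waits 34, runs 34→42
J6: waits 42, runs 42→44
J7: waits 44, runs 44→51
Sum = 0+3+7+22+34+42+44 = 152.
Difference = 112 − 152 = -40.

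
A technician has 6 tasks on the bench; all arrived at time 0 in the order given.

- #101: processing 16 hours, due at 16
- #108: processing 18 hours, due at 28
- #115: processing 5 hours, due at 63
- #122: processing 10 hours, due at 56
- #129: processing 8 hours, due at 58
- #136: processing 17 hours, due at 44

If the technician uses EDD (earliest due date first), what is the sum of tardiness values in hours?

40

EDD (increasing due date): #101 #108 #136 #122 #129 #115.
#101: 0→16, due 16, tardiness 0
#108: 16→34, due 28, tardiness 6
#136: 34→51, due 44, tardiness 7
#122: 51→61, due 56, tardiness 5
#129: 61→69, due 58, tardiness 11
#115: 69→74, due 63, tardiness 11
Sum = 0+6+7+5+11+11 = 40.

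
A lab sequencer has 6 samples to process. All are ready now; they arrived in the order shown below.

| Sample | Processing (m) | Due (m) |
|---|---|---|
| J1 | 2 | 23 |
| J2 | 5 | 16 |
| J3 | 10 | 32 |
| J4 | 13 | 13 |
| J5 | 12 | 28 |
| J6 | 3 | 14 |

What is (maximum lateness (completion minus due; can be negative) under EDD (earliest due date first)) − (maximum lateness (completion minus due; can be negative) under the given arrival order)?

-18

EDD (increasing due date): J4 J6 J2 J1 J5 J3.
J4: 0→13, due 13, lateness 0
J6: 13→16, due 14, lateness 2
J2: 16→21, due 16, lateness 5
J1: 21→23, due 23, lateness 0
J5: 23→35, due 28, lateness 7
J3: 35→45, due 32, lateness 13
Maximum = 13.
FIFO (arrival order): J1 J2 J3 J4 J5 J6.
J1: 0→2, due 23, lateness -21
J2: 2→7, due 16, lateness -9
J3: 7→17, due 32, lateness -15
J4: 17→30, due 13, lateness 17
J5: 30→42, due 28, lateness 14
J6: 42→45, due 14, lateness 31
Maximum = 31.
Difference = 13 − 31 = -18.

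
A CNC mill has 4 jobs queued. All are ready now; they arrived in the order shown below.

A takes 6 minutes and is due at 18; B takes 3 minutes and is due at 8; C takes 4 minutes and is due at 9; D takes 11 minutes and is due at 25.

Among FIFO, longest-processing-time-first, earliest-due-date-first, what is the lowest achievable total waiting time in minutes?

FIFO (arrival order): A B C D.
A: waits 0, runs 0→6
B: waits 6, runs 6→9
C: waits 9, runs 9→13
D: waits 13, runs 13→24
Sum = 0+6+9+13 = 28.
LPT (decreasing processing time): D A C B.
D: waits 0, runs 0→11
A: waits 11, runs 11→17
C: waits 17, runs 17→21
B: waits 21, runs 21→24
Sum = 0+11+17+21 = 49.
EDD (increasing due date): B C A D.
B: waits 0, runs 0→3
C: waits 3, runs 3→7
A: waits 7, runs 7→13
D: waits 13, runs 13→24
Sum = 0+3+7+13 = 23.
FIFO 28, LPT 49, EDD 23 → minimum 23.

23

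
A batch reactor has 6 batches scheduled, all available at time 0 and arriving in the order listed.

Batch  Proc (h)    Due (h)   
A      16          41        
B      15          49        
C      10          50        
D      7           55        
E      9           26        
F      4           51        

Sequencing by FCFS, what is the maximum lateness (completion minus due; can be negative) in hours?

FIFO (arrival order): A B C D E F.
A: 0→16, due 41, lateness -25
B: 16→31, due 49, lateness -18
C: 31→41, due 50, lateness -9
D: 41→48, due 55, lateness -7
E: 48→57, due 26, lateness 31
F: 57→61, due 51, lateness 10
Maximum = 31.

31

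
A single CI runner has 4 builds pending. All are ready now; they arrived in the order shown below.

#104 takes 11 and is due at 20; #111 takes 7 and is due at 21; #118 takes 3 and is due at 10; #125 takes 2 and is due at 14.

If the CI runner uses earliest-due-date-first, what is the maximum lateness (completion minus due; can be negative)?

2

EDD (increasing due date): #118 #125 #104 #111.
#118: 0→3, due 10, lateness -7
#125: 3→5, due 14, lateness -9
#104: 5→16, due 20, lateness -4
#111: 16→23, due 21, lateness 2
Maximum = 2.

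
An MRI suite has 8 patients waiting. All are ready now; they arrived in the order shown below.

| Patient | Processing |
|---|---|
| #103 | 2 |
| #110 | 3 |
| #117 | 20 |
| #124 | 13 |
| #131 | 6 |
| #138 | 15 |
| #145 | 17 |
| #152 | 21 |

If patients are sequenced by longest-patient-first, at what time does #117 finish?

LPT (decreasing processing time): #152 #117 #145 #138 #124 #131 #110 #103.
#152: 0→21
#117: 21→41

41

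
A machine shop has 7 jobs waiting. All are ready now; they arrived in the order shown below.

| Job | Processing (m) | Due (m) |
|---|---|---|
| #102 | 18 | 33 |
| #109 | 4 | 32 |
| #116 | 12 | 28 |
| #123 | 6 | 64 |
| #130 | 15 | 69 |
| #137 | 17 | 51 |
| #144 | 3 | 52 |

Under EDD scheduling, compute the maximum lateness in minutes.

6

EDD (increasing due date): #116 #109 #102 #137 #144 #123 #130.
#116: 0→12, due 28, lateness -16
#109: 12→16, due 32, lateness -16
#102: 16→34, due 33, lateness 1
#137: 34→51, due 51, lateness 0
#144: 51→54, due 52, lateness 2
#123: 54→60, due 64, lateness -4
#130: 60→75, due 69, lateness 6
Maximum = 6.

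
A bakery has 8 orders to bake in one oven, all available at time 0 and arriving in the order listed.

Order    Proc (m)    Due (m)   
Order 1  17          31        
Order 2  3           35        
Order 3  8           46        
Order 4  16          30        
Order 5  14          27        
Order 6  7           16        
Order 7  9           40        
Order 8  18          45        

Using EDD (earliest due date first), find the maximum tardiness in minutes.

46

EDD (increasing due date): Order 6 Order 5 Order 4 Order 1 Order 2 Order 7 Order 8 Order 3.
Order 6: 0→7, due 16, tardiness 0
Order 5: 7→21, due 27, tardiness 0
Order 4: 21→37, due 30, tardiness 7
Order 1: 37→54, due 31, tardiness 23
Order 2: 54→57, due 35, tardiness 22
Order 7: 57→66, due 40, tardiness 26
Order 8: 66→84, due 45, tardiness 39
Order 3: 84→92, due 46, tardiness 46
Maximum = 46.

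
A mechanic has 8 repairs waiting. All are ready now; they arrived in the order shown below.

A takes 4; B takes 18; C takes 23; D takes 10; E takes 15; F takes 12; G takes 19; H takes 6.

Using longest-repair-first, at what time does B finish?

60

LPT (decreasing processing time): C G B E F D H A.
C: 0→23
G: 23→42
B: 42→60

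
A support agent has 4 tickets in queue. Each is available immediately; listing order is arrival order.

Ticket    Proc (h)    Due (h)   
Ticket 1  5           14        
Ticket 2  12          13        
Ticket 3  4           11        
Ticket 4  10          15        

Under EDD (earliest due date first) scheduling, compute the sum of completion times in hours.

EDD (increasing due date): Ticket 3 Ticket 2 Ticket 1 Ticket 4.
Ticket 3: 0→4
Ticket 2: 4→16
Ticket 1: 16→21
Ticket 4: 21→31
Sum = 4+16+21+31 = 72.

72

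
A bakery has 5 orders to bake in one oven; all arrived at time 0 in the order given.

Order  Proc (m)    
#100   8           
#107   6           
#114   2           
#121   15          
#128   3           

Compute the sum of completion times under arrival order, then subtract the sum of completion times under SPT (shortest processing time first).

32

FIFO (arrival order): #100 #107 #114 #121 #128.
#100: 0→8
#107: 8→14
#114: 14→16
#121: 16→31
#128: 31→34
Sum = 8+14+16+31+34 = 103.
SPT (increasing processing time): #114 #128 #107 #100 #121.
#114: 0→2
#128: 2→5
#107: 5→11
#100: 11→19
#121: 19→34
Sum = 2+5+11+19+34 = 71.
Difference = 103 − 71 = 32.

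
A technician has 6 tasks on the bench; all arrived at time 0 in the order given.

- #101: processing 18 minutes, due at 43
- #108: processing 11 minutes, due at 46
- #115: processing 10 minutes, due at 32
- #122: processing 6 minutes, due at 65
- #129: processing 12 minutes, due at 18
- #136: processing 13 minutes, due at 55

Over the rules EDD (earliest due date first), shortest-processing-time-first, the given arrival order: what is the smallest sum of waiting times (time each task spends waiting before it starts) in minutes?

140

EDD (increasing due date): #129 #115 #101 #108 #136 #122.
#129: waits 0, runs 0→12
#115: waits 12, runs 12→22
#101: waits 22, runs 22→40
#108: waits 40, runs 40→51
#136: waits 51, runs 51→64
#122: waits 64, runs 64→70
Sum = 0+12+22+40+51+64 = 189.
SPT (increasing processing time): #122 #115 #108 #129 #136 #101.
#122: waits 0, runs 0→6
#115: waits 6, runs 6→16
#108: waits 16, runs 16→27
#129: waits 27, runs 27→39
#136: waits 39, runs 39→52
#101: waits 52, runs 52→70
Sum = 0+6+16+27+39+52 = 140.
FIFO (arrival order): #101 #108 #115 #122 #129 #136.
#101: waits 0, runs 0→18
#108: waits 18, runs 18→29
#115: waits 29, runs 29→39
#122: waits 39, runs 39→45
#129: waits 45, runs 45→57
#136: waits 57, runs 57→70
Sum = 0+18+29+39+45+57 = 188.
EDD 189, SPT 140, FIFO 188 → minimum 140.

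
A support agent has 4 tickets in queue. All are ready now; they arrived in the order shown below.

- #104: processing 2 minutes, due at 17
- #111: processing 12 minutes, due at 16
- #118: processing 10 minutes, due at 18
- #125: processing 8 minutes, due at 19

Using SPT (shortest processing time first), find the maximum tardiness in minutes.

16

SPT (increasing processing time): #104 #125 #118 #111.
#104: 0→2, due 17, tardiness 0
#125: 2→10, due 19, tardiness 0
#118: 10→20, due 18, tardiness 2
#111: 20→32, due 16, tardiness 16
Maximum = 16.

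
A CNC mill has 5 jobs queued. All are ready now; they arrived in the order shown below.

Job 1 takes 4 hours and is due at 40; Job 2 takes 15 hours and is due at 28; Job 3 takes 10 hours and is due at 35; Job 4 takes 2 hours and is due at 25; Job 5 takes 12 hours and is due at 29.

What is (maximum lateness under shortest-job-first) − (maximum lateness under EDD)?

11

SPT (increasing processing time): Job 4 Job 1 Job 3 Job 5 Job 2.
Job 4: 0→2, due 25, lateness -23
Job 1: 2→6, due 40, lateness -34
Job 3: 6→16, due 35, lateness -19
Job 5: 16→28, due 29, lateness -1
Job 2: 28→43, due 28, lateness 15
Maximum = 15.
EDD (increasing due date): Job 4 Job 2 Job 5 Job 3 Job 1.
Job 4: 0→2, due 25, lateness -23
Job 2: 2→17, due 28, lateness -11
Job 5: 17→29, due 29, lateness 0
Job 3: 29→39, due 35, lateness 4
Job 1: 39→43, due 40, lateness 3
Maximum = 4.
Difference = 15 − 4 = 11.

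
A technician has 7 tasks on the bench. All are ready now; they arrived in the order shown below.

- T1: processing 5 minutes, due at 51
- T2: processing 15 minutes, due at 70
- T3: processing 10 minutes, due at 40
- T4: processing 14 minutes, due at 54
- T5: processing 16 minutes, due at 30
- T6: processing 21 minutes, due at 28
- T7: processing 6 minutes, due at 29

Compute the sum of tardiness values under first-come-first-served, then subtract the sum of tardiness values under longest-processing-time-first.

-3

FIFO (arrival order): T1 T2 T3 T4 T5 T6 T7.
T1: 0→5, due 51, tardiness 0
T2: 5→20, due 70, tardiness 0
T3: 20→30, due 40, tardiness 0
T4: 30→44, due 54, tardiness 0
T5: 44→60, due 30, tardiness 30
T6: 60→81, due 28, tardiness 53
T7: 81→87, due 29, tardiness 58
Sum = 0+0+0+0+30+53+58 = 141.
LPT (decreasing processing time): T6 T5 T2 T4 T3 T7 T1.
T6: 0→21, due 28, tardiness 0
T5: 21→37, due 30, tardiness 7
T2: 37→52, due 70, tardiness 0
T4: 52→66, due 54, tardiness 12
T3: 66→76, due 40, tardiness 36
T7: 76→82, due 29, tardiness 53
T1: 82→87, due 51, tardiness 36
Sum = 0+7+0+12+36+53+36 = 144.
Difference = 141 − 144 = -3.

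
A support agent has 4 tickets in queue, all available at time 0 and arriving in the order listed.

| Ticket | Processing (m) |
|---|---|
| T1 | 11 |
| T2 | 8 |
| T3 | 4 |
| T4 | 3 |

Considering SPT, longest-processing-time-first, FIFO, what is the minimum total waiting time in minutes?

SPT (increasing processing time): T4 T3 T2 T1.
T4: waits 0, runs 0→3
T3: waits 3, runs 3→7
T2: waits 7, runs 7→15
T1: waits 15, runs 15→26
Sum = 0+3+7+15 = 25.
LPT (decreasing processing time): T1 T2 T3 T4.
T1: waits 0, runs 0→11
T2: waits 11, runs 11→19
T3: waits 19, runs 19→23
T4: waits 23, runs 23→26
Sum = 0+11+19+23 = 53.
FIFO (arrival order): T1 T2 T3 T4.
T1: waits 0, runs 0→11
T2: waits 11, runs 11→19
T3: waits 19, runs 19→23
T4: waits 23, runs 23→26
Sum = 0+11+19+23 = 53.
SPT 25, LPT 53, FIFO 53 → minimum 25.

25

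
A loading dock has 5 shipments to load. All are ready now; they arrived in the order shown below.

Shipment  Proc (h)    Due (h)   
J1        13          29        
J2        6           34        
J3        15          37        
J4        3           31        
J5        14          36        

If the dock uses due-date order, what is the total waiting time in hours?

87

EDD (increasing due date): J1 J4 J2 J5 J3.
J1: waits 0, runs 0→13
J4: waits 13, runs 13→16
J2: waits 16, runs 16→22
J5: waits 22, runs 22→36
J3: waits 36, runs 36→51
Sum = 0+13+16+22+36 = 87.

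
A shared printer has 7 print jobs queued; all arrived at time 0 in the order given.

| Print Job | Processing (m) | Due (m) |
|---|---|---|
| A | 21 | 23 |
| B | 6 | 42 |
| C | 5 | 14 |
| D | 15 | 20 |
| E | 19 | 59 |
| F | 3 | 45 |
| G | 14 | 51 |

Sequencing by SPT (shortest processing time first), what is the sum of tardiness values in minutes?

86

SPT (increasing processing time): F C B G D E A.
F: 0→3, due 45, tardiness 0
C: 3→8, due 14, tardiness 0
B: 8→14, due 42, tardiness 0
G: 14→28, due 51, tardiness 0
D: 28→43, due 20, tardiness 23
E: 43→62, due 59, tardiness 3
A: 62→83, due 23, tardiness 60
Sum = 0+0+0+0+23+3+60 = 86.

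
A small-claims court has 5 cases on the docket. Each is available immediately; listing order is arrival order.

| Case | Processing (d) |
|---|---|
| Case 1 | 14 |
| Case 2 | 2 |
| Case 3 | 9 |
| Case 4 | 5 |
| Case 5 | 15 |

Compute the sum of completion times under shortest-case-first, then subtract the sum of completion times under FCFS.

-30

SPT (increasing processing time): Case 2 Case 4 Case 3 Case 1 Case 5.
Case 2: 0→2
Case 4: 2→7
Case 3: 7→16
Case 1: 16→30
Case 5: 30→45
Sum = 2+7+16+30+45 = 100.
FIFO (arrival order): Case 1 Case 2 Case 3 Case 4 Case 5.
Case 1: 0→14
Case 2: 14→16
Case 3: 16→25
Case 4: 25→30
Case 5: 30→45
Sum = 14+16+25+30+45 = 130.
Difference = 100 − 130 = -30.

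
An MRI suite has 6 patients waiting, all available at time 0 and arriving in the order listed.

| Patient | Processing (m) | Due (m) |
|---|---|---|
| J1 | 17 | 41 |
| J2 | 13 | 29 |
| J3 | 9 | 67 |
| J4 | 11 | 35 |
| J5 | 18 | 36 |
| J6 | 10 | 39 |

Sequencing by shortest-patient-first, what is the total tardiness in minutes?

75

SPT (increasing processing time): J3 J6 J4 J2 J1 J5.
J3: 0→9, due 67, tardiness 0
J6: 9→19, due 39, tardiness 0
J4: 19→30, due 35, tardiness 0
J2: 30→43, due 29, tardiness 14
J1: 43→60, due 41, tardiness 19
J5: 60→78, due 36, tardiness 42
Sum = 0+0+0+14+19+42 = 75.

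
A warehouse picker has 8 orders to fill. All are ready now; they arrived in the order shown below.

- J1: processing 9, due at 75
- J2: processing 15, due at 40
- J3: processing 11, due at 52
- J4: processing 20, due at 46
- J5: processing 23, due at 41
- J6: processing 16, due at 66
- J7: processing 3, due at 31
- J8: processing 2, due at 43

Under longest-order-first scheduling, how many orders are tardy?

5

LPT (decreasing processing time): J5 J4 J6 J2 J3 J1 J7 J8.
J5: 0→23, due 41, tardiness 0
J4: 23→43, due 46, tardiness 0
J6: 43→59, due 66, tardiness 0
J2: 59→74, due 40, tardiness 34
J3: 74→85, due 52, tardiness 33
J1: 85→94, due 75, tardiness 19
J7: 94→97, due 31, tardiness 66
J8: 97→99, due 43, tardiness 56
Late orders: 5.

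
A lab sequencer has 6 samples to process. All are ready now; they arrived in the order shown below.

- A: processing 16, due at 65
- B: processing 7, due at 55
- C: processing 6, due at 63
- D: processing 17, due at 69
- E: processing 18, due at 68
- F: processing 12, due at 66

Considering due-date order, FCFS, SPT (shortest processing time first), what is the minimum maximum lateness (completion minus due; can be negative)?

EDD (increasing due date): B C A F E D.
B: 0→7, due 55, lateness -48
C: 7→13, due 63, lateness -50
A: 13→29, due 65, lateness -36
F: 29→41, due 66, lateness -25
E: 41→59, due 68, lateness -9
D: 59→76, due 69, lateness 7
Maximum = 7.
FIFO (arrival order): A B C D E F.
A: 0→16, due 65, lateness -49
B: 16→23, due 55, lateness -32
C: 23→29, due 63, lateness -34
D: 29→46, due 69, lateness -23
E: 46→64, due 68, lateness -4
F: 64→76, due 66, lateness 10
Maximum = 10.
SPT (increasing processing time): C B F A D E.
C: 0→6, due 63, lateness -57
B: 6→13, due 55, lateness -42
F: 13→25, due 66, lateness -41
A: 25→41, due 65, lateness -24
D: 41→58, due 69, lateness -11
E: 58→76, due 68, lateness 8
Maximum = 8.
EDD 7, FIFO 10, SPT 8 → minimum 7.

7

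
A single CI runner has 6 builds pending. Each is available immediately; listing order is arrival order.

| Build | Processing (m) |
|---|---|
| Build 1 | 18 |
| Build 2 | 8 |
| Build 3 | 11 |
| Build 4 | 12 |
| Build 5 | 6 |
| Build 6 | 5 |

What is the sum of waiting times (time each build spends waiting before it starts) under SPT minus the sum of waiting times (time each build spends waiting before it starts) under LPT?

-86

SPT (increasing processing time): Build 6 Build 5 Build 2 Build 3 Build 4 Build 1.
Build 6: waits 0, runs 0→5
Build 5: waits 5, runs 5→11
Build 2: waits 11, runs 11→19
Build 3: waits 19, runs 19→30
Build 4: waits 30, runs 30→42
Build 1: waits 42, runs 42→60
Sum = 0+5+11+19+30+42 = 107.
LPT (decreasing processing time): Build 1 Build 4 Build 3 Build 2 Build 5 Build 6.
Build 1: waits 0, runs 0→18
Build 4: waits 18, runs 18→30
Build 3: waits 30, runs 30→41
Build 2: waits 41, runs 41→49
Build 5: waits 49, runs 49→55
Build 6: waits 55, runs 55→60
Sum = 0+18+30+41+49+55 = 193.
Difference = 107 − 193 = -86.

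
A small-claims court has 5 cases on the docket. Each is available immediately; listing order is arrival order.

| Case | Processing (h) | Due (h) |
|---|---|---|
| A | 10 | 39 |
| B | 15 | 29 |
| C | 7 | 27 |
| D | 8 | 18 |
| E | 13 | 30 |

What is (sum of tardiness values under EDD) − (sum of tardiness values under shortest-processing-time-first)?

EDD (increasing due date): D C B E A.
D: 0→8, due 18, tardiness 0
C: 8→15, due 27, tardiness 0
B: 15→30, due 29, tardiness 1
E: 30→43, due 30, tardiness 13
A: 43→53, due 39, tardiness 14
Sum = 0+0+1+13+14 = 28.
SPT (increasing processing time): C D A E B.
C: 0→7, due 27, tardiness 0
D: 7→15, due 18, tardiness 0
A: 15→25, due 39, tardiness 0
E: 25→38, due 30, tardiness 8
B: 38→53, due 29, tardiness 24
Sum = 0+0+0+8+24 = 32.
Difference = 28 − 32 = -4.

-4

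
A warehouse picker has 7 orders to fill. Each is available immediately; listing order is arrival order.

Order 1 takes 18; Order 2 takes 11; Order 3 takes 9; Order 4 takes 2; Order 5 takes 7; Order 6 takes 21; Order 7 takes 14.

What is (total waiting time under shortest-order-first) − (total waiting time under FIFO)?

-78

SPT (increasing processing time): Order 4 Order 5 Order 3 Order 2 Order 7 Order 1 Order 6.
Order 4: waits 0, runs 0→2
Order 5: waits 2, runs 2→9
Order 3: waits 9, runs 9→18
Order 2: waits 18, runs 18→29
Order 7: waits 29, runs 29→43
Order 1: waits 43, runs 43→61
Order 6: waits 61, runs 61→82
Sum = 0+2+9+18+29+43+61 = 162.
FIFO (arrival order): Order 1 Order 2 Order 3 Order 4 Order 5 Order 6 Order 7.
Order 1: waits 0, runs 0→18
Order 2: waits 18, runs 18→29
Order 3: waits 29, runs 29→38
Order 4: waits 38, runs 38→40
Order 5: waits 40, runs 40→47
Order 6: waits 47, runs 47→68
Order 7: waits 68, runs 68→82
Sum = 0+18+29+38+40+47+68 = 240.
Difference = 162 − 240 = -78.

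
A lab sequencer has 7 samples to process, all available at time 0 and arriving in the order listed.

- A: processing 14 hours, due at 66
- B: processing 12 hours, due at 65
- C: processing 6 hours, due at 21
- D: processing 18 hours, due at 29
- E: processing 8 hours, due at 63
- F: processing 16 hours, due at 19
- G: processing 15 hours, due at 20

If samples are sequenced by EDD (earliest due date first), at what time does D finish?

EDD (increasing due date): F G C D E B A.
F: 0→16
G: 16→31
C: 31→37
D: 37→55

55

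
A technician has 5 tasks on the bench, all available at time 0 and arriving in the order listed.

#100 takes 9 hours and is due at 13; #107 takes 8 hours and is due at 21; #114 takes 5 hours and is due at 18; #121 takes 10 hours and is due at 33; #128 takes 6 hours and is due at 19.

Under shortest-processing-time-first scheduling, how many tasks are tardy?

SPT (increasing processing time): #114 #128 #107 #100 #121.
#114: 0→5, due 18, tardiness 0
#128: 5→11, due 19, tardiness 0
#107: 11→19, due 21, tardiness 0
#100: 19→28, due 13, tardiness 15
#121: 28→38, due 33, tardiness 5
Late tasks: 2.

2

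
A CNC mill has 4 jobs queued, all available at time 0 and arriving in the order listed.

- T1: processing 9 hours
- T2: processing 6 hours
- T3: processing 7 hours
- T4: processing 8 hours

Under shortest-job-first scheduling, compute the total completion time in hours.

70

SPT (increasing processing time): T2 T3 T4 T1.
T2: 0→6
T3: 6→13
T4: 13→21
T1: 21→30
Sum = 6+13+21+30 = 70.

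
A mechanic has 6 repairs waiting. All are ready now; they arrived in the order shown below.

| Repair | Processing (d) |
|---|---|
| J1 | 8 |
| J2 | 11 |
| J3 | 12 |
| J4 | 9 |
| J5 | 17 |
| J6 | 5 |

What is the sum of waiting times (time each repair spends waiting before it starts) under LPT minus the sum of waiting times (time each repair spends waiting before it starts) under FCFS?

LPT (decreasing processing time): J5 J3 J2 J4 J1 J6.
J5: waits 0, runs 0→17
J3: waits 17, runs 17→29
J2: waits 29, runs 29→40
J4: waits 40, runs 40→49
J1: waits 49, runs 49→57
J6: waits 57, runs 57→62
Sum = 0+17+29+40+49+57 = 192.
FIFO (arrival order): J1 J2 J3 J4 J5 J6.
J1: waits 0, runs 0→8
J2: waits 8, runs 8→19
J3: waits 19, runs 19→31
J4: waits 31, runs 31→40
J5: waits 40, runs 40→57
J6: waits 57, runs 57→62
Sum = 0+8+19+31+40+57 = 155.
Difference = 192 − 155 = 37.

37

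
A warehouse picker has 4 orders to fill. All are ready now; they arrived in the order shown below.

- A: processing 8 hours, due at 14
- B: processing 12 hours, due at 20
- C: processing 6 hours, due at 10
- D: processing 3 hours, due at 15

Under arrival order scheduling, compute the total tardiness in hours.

FIFO (arrival order): A B C D.
A: 0→8, due 14, tardiness 0
B: 8→20, due 20, tardiness 0
C: 20→26, due 10, tardiness 16
D: 26→29, due 15, tardiness 14
Sum = 0+0+16+14 = 30.

30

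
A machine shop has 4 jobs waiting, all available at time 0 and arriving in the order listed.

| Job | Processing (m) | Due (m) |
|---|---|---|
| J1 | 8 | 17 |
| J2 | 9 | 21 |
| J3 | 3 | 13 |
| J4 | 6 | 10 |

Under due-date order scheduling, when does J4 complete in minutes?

EDD (increasing due date): J4 J3 J1 J2.
J4: 0→6

6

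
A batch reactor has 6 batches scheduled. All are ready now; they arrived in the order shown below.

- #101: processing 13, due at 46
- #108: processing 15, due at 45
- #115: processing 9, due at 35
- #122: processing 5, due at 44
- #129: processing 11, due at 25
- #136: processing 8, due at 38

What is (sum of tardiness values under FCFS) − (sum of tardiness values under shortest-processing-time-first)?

FIFO (arrival order): #101 #108 #115 #122 #129 #136.
#101: 0→13, due 46, tardiness 0
#108: 13→28, due 45, tardiness 0
#115: 28→37, due 35, tardiness 2
#122: 37→42, due 44, tardiness 0
#129: 42→53, due 25, tardiness 28
#136: 53→61, due 38, tardiness 23
Sum = 0+0+2+0+28+23 = 53.
SPT (increasing processing time): #122 #136 #115 #129 #101 #108.
#122: 0→5, due 44, tardiness 0
#136: 5→13, due 38, tardiness 0
#115: 13→22, due 35, tardiness 0
#129: 22→33, due 25, tardiness 8
#101: 33→46, due 46, tardiness 0
#108: 46→61, due 45, tardiness 16
Sum = 0+0+0+8+0+16 = 24.
Difference = 53 − 24 = 29.

29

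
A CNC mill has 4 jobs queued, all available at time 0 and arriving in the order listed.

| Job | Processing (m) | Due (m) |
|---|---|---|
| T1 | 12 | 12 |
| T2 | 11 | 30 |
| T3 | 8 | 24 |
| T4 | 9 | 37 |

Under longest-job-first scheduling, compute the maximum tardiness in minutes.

16

LPT (decreasing processing time): T1 T2 T4 T3.
T1: 0→12, due 12, tardiness 0
T2: 12→23, due 30, tardiness 0
T4: 23→32, due 37, tardiness 0
T3: 32→40, due 24, tardiness 16
Maximum = 16.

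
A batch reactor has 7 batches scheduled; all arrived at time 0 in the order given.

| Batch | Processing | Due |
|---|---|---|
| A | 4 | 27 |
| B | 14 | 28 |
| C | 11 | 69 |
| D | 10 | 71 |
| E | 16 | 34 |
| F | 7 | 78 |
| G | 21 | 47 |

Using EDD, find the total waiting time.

EDD (increasing due date): A B E G C D F.
A: waits 0, runs 0→4
B: waits 4, runs 4→18
E: waits 18, runs 18→34
G: waits 34, runs 34→55
C: waits 55, runs 55→66
D: waits 66, runs 66→76
F: waits 76, runs 76→83
Sum = 0+4+18+34+55+66+76 = 253.

253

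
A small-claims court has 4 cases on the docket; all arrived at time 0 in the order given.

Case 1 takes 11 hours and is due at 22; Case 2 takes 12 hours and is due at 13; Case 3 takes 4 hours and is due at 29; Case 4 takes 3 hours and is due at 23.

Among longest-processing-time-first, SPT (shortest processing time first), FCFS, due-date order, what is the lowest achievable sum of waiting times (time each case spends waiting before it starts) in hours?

28

LPT (decreasing processing time): Case 2 Case 1 Case 3 Case 4.
Case 2: waits 0, runs 0→12
Case 1: waits 12, runs 12→23
Case 3: waits 23, runs 23→27
Case 4: waits 27, runs 27→30
Sum = 0+12+23+27 = 62.
SPT (increasing processing time): Case 4 Case 3 Case 1 Case 2.
Case 4: waits 0, runs 0→3
Case 3: waits 3, runs 3→7
Case 1: waits 7, runs 7→18
Case 2: waits 18, runs 18→30
Sum = 0+3+7+18 = 28.
FIFO (arrival order): Case 1 Case 2 Case 3 Case 4.
Case 1: waits 0, runs 0→11
Case 2: waits 11, runs 11→23
Case 3: waits 23, runs 23→27
Case 4: waits 27, runs 27→30
Sum = 0+11+23+27 = 61.
EDD (increasing due date): Case 2 Case 1 Case 4 Case 3.
Case 2: waits 0, runs 0→12
Case 1: waits 12, runs 12→23
Case 4: waits 23, runs 23→26
Case 3: waits 26, runs 26→30
Sum = 0+12+23+26 = 61.
LPT 62, SPT 28, FIFO 61, EDD 61 → minimum 28.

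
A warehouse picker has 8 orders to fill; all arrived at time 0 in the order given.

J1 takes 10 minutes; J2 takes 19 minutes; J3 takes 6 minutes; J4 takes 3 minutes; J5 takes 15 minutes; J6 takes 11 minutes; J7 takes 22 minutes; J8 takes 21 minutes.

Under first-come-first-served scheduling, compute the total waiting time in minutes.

FIFO (arrival order): J1 J2 J3 J4 J5 J6 J7 J8.
J1: waits 0, runs 0→10
J2: waits 10, runs 10→29
J3: waits 29, runs 29→35
J4: waits 35, runs 35→38
J5: waits 38, runs 38→53
J6: waits 53, runs 53→64
J7: waits 64, runs 64→86
J8: waits 86, runs 86→107
Sum = 0+10+29+35+38+53+64+86 = 315.

315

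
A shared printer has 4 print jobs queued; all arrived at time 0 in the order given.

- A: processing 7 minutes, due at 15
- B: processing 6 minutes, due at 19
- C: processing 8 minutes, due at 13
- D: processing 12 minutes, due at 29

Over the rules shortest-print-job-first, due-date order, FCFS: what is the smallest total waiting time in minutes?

40

SPT (increasing processing time): B A C D.
B: waits 0, runs 0→6
A: waits 6, runs 6→13
C: waits 13, runs 13→21
D: waits 21, runs 21→33
Sum = 0+6+13+21 = 40.
EDD (increasing due date): C A B D.
C: waits 0, runs 0→8
A: waits 8, runs 8→15
B: waits 15, runs 15→21
D: waits 21, runs 21→33
Sum = 0+8+15+21 = 44.
FIFO (arrival order): A B C D.
A: waits 0, runs 0→7
B: waits 7, runs 7→13
C: waits 13, runs 13→21
D: waits 21, runs 21→33
Sum = 0+7+13+21 = 41.
SPT 40, EDD 44, FIFO 41 → minimum 40.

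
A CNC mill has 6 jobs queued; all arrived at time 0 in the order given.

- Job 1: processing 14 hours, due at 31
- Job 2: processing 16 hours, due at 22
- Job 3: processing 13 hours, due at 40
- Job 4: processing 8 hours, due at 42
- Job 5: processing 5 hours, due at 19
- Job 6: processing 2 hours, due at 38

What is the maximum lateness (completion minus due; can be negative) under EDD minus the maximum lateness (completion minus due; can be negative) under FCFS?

-21

EDD (increasing due date): Job 5 Job 2 Job 1 Job 6 Job 3 Job 4.
Job 5: 0→5, due 19, lateness -14
Job 2: 5→21, due 22, lateness -1
Job 1: 21→35, due 31, lateness 4
Job 6: 35→37, due 38, lateness -1
Job 3: 37→50, due 40, lateness 10
Job 4: 50→58, due 42, lateness 16
Maximum = 16.
FIFO (arrival order): Job 1 Job 2 Job 3 Job 4 Job 5 Job 6.
Job 1: 0→14, due 31, lateness -17
Job 2: 14→30, due 22, lateness 8
Job 3: 30→43, due 40, lateness 3
Job 4: 43→51, due 42, lateness 9
Job 5: 51→56, due 19, lateness 37
Job 6: 56→58, due 38, lateness 20
Maximum = 37.
Difference = 16 − 37 = -21.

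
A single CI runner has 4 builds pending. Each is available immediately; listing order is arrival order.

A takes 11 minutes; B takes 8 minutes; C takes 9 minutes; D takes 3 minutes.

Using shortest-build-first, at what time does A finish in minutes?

31

SPT (increasing processing time): D B C A.
D: 0→3
B: 3→11
C: 11→20
A: 20→31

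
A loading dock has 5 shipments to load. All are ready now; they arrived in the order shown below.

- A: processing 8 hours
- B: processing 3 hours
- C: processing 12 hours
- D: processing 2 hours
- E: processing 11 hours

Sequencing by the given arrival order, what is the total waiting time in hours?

67

FIFO (arrival order): A B C D E.
A: waits 0, runs 0→8
B: waits 8, runs 8→11
C: waits 11, runs 11→23
D: waits 23, runs 23→25
E: waits 25, runs 25→36
Sum = 0+8+11+23+25 = 67.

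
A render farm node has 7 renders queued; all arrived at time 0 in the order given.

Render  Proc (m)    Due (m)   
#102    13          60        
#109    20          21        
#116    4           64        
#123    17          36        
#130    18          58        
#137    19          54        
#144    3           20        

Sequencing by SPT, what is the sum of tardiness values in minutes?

94

SPT (increasing processing time): #144 #116 #102 #123 #130 #137 #109.
#144: 0→3, due 20, tardiness 0
#116: 3→7, due 64, tardiness 0
#102: 7→20, due 60, tardiness 0
#123: 20→37, due 36, tardiness 1
#130: 37→55, due 58, tardiness 0
#137: 55→74, due 54, tardiness 20
#109: 74→94, due 21, tardiness 73
Sum = 0+0+0+1+0+20+73 = 94.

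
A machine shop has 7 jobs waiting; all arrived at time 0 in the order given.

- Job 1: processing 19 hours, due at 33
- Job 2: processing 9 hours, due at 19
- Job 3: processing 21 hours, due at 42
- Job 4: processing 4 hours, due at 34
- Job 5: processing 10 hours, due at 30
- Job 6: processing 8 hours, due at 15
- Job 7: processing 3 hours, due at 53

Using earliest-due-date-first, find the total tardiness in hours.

79

EDD (increasing due date): Job 6 Job 2 Job 5 Job 1 Job 4 Job 3 Job 7.
Job 6: 0→8, due 15, tardiness 0
Job 2: 8→17, due 19, tardiness 0
Job 5: 17→27, due 30, tardiness 0
Job 1: 27→46, due 33, tardiness 13
Job 4: 46→50, due 34, tardiness 16
Job 3: 50→71, due 42, tardiness 29
Job 7: 71→74, due 53, tardiness 21
Sum = 0+0+0+13+16+29+21 = 79.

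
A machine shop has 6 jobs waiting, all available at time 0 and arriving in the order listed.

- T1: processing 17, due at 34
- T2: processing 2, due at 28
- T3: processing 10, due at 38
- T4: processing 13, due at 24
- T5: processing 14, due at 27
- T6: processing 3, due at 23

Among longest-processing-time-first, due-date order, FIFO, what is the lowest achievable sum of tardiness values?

LPT (decreasing processing time): T1 T5 T4 T3 T6 T2.
T1: 0→17, due 34, tardiness 0
T5: 17→31, due 27, tardiness 4
T4: 31→44, due 24, tardiness 20
T3: 44→54, due 38, tardiness 16
T6: 54→57, due 23, tardiness 34
T2: 57→59, due 28, tardiness 31
Sum = 0+4+20+16+34+31 = 105.
EDD (increasing due date): T6 T4 T5 T2 T1 T3.
T6: 0→3, due 23, tardiness 0
T4: 3→16, due 24, tardiness 0
T5: 16→30, due 27, tardiness 3
T2: 30→32, due 28, tardiness 4
T1: 32→49, due 34, tardiness 15
T3: 49→59, due 38, tardiness 21
Sum = 0+0+3+4+15+21 = 43.
FIFO (arrival order): T1 T2 T3 T4 T5 T6.
T1: 0→17, due 34, tardiness 0
T2: 17→19, due 28, tardiness 0
T3: 19→29, due 38, tardiness 0
T4: 29→42, due 24, tardiness 18
T5: 42→56, due 27, tardiness 29
T6: 56→59, due 23, tardiness 36
Sum = 0+0+0+18+29+36 = 83.
LPT 105, EDD 43, FIFO 83 → minimum 43.

43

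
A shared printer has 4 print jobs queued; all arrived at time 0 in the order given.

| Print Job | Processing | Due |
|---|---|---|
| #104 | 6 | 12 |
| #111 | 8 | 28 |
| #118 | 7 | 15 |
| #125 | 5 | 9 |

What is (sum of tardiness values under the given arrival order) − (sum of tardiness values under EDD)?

FIFO (arrival order): #104 #111 #118 #125.
#104: 0→6, due 12, tardiness 0
#111: 6→14, due 28, tardiness 0
#118: 14→21, due 15, tardiness 6
#125: 21→26, due 9, tardiness 17
Sum = 0+0+6+17 = 23.
EDD (increasing due date): #125 #104 #118 #111.
#125: 0→5, due 9, tardiness 0
#104: 5→11, due 12, tardiness 0
#118: 11→18, due 15, tardiness 3
#111: 18→26, due 28, tardiness 0
Sum = 0+0+3+0 = 3.
Difference = 23 − 3 = 20.

20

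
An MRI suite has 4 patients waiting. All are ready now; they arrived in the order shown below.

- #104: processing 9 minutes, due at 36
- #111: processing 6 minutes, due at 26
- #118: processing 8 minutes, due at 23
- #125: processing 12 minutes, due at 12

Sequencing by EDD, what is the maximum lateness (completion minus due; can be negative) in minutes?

EDD (increasing due date): #125 #118 #111 #104.
#125: 0→12, due 12, lateness 0
#118: 12→20, due 23, lateness -3
#111: 20→26, due 26, lateness 0
#104: 26→35, due 36, lateness -1
Maximum = 0.

0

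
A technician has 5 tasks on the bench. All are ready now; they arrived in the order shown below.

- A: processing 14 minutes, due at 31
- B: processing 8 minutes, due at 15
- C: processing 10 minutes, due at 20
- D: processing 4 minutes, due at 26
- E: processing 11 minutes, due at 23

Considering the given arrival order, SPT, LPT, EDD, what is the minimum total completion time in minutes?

118

FIFO (arrival order): A B C D E.
A: 0→14
B: 14→22
C: 22→32
D: 32→36
E: 36→47
Sum = 14+22+32+36+47 = 151.
SPT (increasing processing time): D B C E A.
D: 0→4
B: 4→12
C: 12→22
E: 22→33
A: 33→47
Sum = 4+12+22+33+47 = 118.
LPT (decreasing processing time): A E C B D.
A: 0→14
E: 14→25
C: 25→35
B: 35→43
D: 43→47
Sum = 14+25+35+43+47 = 164.
EDD (increasing due date): B C E D A.
B: 0→8
C: 8→18
E: 18→29
D: 29→33
A: 33→47
Sum = 8+18+29+33+47 = 135.
FIFO 151, SPT 118, LPT 164, EDD 135 → minimum 118.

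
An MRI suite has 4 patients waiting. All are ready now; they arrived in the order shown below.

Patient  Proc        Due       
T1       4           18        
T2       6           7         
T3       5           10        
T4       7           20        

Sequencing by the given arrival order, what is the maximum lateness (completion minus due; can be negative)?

FIFO (arrival order): T1 T2 T3 T4.
T1: 0→4, due 18, lateness -14
T2: 4→10, due 7, lateness 3
T3: 10→15, due 10, lateness 5
T4: 15→22, due 20, lateness 2
Maximum = 5.

5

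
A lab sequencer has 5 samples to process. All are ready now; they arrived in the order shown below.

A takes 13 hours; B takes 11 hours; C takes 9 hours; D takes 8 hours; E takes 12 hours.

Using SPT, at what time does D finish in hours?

8

SPT (increasing processing time): D C B E A.
D: 0→8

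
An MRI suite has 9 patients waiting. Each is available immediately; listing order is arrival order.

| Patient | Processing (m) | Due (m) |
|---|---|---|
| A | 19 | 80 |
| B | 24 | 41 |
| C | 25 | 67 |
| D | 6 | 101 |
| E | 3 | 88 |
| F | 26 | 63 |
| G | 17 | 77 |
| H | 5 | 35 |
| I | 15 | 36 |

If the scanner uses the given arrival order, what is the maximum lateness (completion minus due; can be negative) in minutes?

104

FIFO (arrival order): A B C D E F G H I.
A: 0→19, due 80, lateness -61
B: 19→43, due 41, lateness 2
C: 43→68, due 67, lateness 1
D: 68→74, due 101, lateness -27
E: 74→77, due 88, lateness -11
F: 77→103, due 63, lateness 40
G: 103→120, due 77, lateness 43
H: 120→125, due 35, lateness 90
I: 125→140, due 36, lateness 104
Maximum = 104.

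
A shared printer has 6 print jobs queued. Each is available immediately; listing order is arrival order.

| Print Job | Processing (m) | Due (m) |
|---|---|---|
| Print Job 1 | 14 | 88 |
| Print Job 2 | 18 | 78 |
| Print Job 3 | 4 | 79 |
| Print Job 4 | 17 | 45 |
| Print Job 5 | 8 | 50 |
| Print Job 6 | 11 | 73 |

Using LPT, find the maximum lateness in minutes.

18

LPT (decreasing processing time): Print Job 2 Print Job 4 Print Job 1 Print Job 6 Print Job 5 Print Job 3.
Print Job 2: 0→18, due 78, lateness -60
Print Job 4: 18→35, due 45, lateness -10
Print Job 1: 35→49, due 88, lateness -39
Print Job 6: 49→60, due 73, lateness -13
Print Job 5: 60→68, due 50, lateness 18
Print Job 3: 68→72, due 79, lateness -7
Maximum = 18.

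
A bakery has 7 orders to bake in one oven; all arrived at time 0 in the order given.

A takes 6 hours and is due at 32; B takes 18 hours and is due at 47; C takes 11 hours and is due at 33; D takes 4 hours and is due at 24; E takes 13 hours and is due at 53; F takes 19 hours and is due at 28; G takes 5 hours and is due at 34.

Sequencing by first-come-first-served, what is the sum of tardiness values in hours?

FIFO (arrival order): A B C D E F G.
A: 0→6, due 32, tardiness 0
B: 6→24, due 47, tardiness 0
C: 24→35, due 33, tardiness 2
D: 35→39, due 24, tardiness 15
E: 39→52, due 53, tardiness 0
F: 52→71, due 28, tardiness 43
G: 71→76, due 34, tardiness 42
Sum = 0+0+2+15+0+43+42 = 102.

102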